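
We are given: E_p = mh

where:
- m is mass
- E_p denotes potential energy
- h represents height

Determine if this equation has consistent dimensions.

No

m (mass) has dimensions [M].
E_p (potential energy) has dimensions [L^2 M T^-2].
h (height) has dimensions [L].

Left side: [L^2 M T^-2]
Right side: [L M]

The two sides have different dimensions, so the equation is NOT dimensionally consistent.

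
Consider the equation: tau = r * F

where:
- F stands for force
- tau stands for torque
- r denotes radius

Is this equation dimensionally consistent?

Yes

F (force) has dimensions [L M T^-2].
tau (torque) has dimensions [L^2 M T^-2].
r (radius) has dimensions [L].

Left side: [L^2 M T^-2]
Right side: [L^2 M T^-2]

Both sides have the same dimensions, so the equation is dimensionally consistent.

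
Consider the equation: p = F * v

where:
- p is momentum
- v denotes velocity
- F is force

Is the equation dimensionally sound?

No

p (momentum) has dimensions [L M T^-1].
v (velocity) has dimensions [L T^-1].
F (force) has dimensions [L M T^-2].

Left side: [L M T^-1]
Right side: [L^2 M T^-3]

The two sides have different dimensions, so the equation is NOT dimensionally consistent.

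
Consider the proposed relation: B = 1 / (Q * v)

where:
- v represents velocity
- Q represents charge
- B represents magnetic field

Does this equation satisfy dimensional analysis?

No

v (velocity) has dimensions [L T^-1].
Q (charge) has dimensions [I T].
B (magnetic field) has dimensions [I^-1 M T^-2].

Left side: [I^-1 M T^-2]
Right side: [I^-1 L^-1]

The two sides have different dimensions, so the equation is NOT dimensionally consistent.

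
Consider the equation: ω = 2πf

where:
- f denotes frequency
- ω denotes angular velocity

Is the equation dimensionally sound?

Yes

f (frequency) has dimensions [T^-1].
ω (angular velocity) has dimensions [T^-1].

Left side: [T^-1]
Right side: [T^-1]

Both sides have the same dimensions, so the equation is dimensionally consistent.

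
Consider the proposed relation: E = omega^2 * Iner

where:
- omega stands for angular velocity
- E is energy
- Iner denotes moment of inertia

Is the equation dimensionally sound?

Yes

omega (angular velocity) has dimensions [T^-1].
E (energy) has dimensions [L^2 M T^-2].
Iner (moment of inertia) has dimensions [L^2 M].

Left side: [L^2 M T^-2]
Right side: [L^2 M T^-2]

Both sides have the same dimensions, so the equation is dimensionally consistent.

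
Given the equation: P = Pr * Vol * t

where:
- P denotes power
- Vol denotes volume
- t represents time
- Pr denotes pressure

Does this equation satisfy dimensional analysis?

No

P (power) has dimensions [L^2 M T^-3].
Vol (volume) has dimensions [L^3].
t (time) has dimensions [T].
Pr (pressure) has dimensions [L^-1 M T^-2].

Left side: [L^2 M T^-3]
Right side: [L^2 M T^-1]

The two sides have different dimensions, so the equation is NOT dimensionally consistent.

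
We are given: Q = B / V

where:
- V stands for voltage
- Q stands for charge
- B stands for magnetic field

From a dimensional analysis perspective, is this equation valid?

No

V (voltage) has dimensions [I^-1 L^2 M T^-3].
Q (charge) has dimensions [I T].
B (magnetic field) has dimensions [I^-1 M T^-2].

Left side: [I T]
Right side: [L^-2 T]

The two sides have different dimensions, so the equation is NOT dimensionally consistent.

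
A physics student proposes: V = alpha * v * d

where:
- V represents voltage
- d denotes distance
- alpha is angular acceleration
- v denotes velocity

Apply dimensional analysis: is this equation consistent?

No

V (voltage) has dimensions [I^-1 L^2 M T^-3].
d (distance) has dimensions [L].
alpha (angular acceleration) has dimensions [T^-2].
v (velocity) has dimensions [L T^-1].

Left side: [I^-1 L^2 M T^-3]
Right side: [L^2 T^-3]

The two sides have different dimensions, so the equation is NOT dimensionally consistent.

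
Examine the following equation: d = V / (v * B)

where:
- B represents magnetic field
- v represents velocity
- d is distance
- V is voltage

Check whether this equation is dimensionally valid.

Yes

B (magnetic field) has dimensions [I^-1 M T^-2].
v (velocity) has dimensions [L T^-1].
d (distance) has dimensions [L].
V (voltage) has dimensions [I^-1 L^2 M T^-3].

Left side: [L]
Right side: [L]

Both sides have the same dimensions, so the equation is dimensionally consistent.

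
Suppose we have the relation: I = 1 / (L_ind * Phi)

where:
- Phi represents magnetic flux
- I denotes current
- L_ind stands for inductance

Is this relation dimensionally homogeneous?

No

Phi (magnetic flux) has dimensions [I^-1 L^2 M T^-2].
I (current) has dimensions [I].
L_ind (inductance) has dimensions [I^-2 L^2 M T^-2].

Left side: [I]
Right side: [I^3 L^-4 M^-2 T^4]

The two sides have different dimensions, so the equation is NOT dimensionally consistent.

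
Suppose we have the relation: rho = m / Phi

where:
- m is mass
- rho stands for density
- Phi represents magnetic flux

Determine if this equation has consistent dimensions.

No

m (mass) has dimensions [M].
rho (density) has dimensions [L^-3 M].
Phi (magnetic flux) has dimensions [I^-1 L^2 M T^-2].

Left side: [L^-3 M]
Right side: [I L^-2 T^2]

The two sides have different dimensions, so the equation is NOT dimensionally consistent.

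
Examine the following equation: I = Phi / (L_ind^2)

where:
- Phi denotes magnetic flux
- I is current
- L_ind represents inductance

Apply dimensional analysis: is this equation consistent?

No

Phi (magnetic flux) has dimensions [I^-1 L^2 M T^-2].
I (current) has dimensions [I].
L_ind (inductance) has dimensions [I^-2 L^2 M T^-2].

Left side: [I]
Right side: [I^3 L^-2 M^-1 T^2]

The two sides have different dimensions, so the equation is NOT dimensionally consistent.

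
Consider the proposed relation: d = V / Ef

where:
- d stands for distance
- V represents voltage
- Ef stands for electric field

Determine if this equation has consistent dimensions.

Yes

d (distance) has dimensions [L].
V (voltage) has dimensions [I^-1 L^2 M T^-3].
Ef (electric field) has dimensions [I^-1 L M T^-3].

Left side: [L]
Right side: [L]

Both sides have the same dimensions, so the equation is dimensionally consistent.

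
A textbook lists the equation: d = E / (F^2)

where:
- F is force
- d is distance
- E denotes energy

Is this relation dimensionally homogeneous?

No

F (force) has dimensions [L M T^-2].
d (distance) has dimensions [L].
E (energy) has dimensions [L^2 M T^-2].

Left side: [L]
Right side: [M^-1 T^2]

The two sides have different dimensions, so the equation is NOT dimensionally consistent.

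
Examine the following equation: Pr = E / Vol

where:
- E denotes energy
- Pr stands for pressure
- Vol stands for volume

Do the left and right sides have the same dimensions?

Yes

E (energy) has dimensions [L^2 M T^-2].
Pr (pressure) has dimensions [L^-1 M T^-2].
Vol (volume) has dimensions [L^3].

Left side: [L^-1 M T^-2]
Right side: [L^-1 M T^-2]

Both sides have the same dimensions, so the equation is dimensionally consistent.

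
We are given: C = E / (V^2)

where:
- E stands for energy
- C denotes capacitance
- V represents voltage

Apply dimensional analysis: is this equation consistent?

Yes

E (energy) has dimensions [L^2 M T^-2].
C (capacitance) has dimensions [I^2 L^-2 M^-1 T^4].
V (voltage) has dimensions [I^-1 L^2 M T^-3].

Left side: [I^2 L^-2 M^-1 T^4]
Right side: [I^2 L^-2 M^-1 T^4]

Both sides have the same dimensions, so the equation is dimensionally consistent.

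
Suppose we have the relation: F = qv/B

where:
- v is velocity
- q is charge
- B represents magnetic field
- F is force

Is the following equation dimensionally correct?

No

v (velocity) has dimensions [L T^-1].
q (charge) has dimensions [I T].
B (magnetic field) has dimensions [I^-1 M T^-2].
F (force) has dimensions [L M T^-2].

Left side: [L M T^-2]
Right side: [I^2 L M^-1 T^2]

The two sides have different dimensions, so the equation is NOT dimensionally consistent.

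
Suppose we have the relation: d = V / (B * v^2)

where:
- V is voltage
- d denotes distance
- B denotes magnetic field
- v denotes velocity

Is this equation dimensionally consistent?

No

V (voltage) has dimensions [I^-1 L^2 M T^-3].
d (distance) has dimensions [L].
B (magnetic field) has dimensions [I^-1 M T^-2].
v (velocity) has dimensions [L T^-1].

Left side: [L]
Right side: [T]

The two sides have different dimensions, so the equation is NOT dimensionally consistent.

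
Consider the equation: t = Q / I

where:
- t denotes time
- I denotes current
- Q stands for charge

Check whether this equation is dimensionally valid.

Yes

t (time) has dimensions [T].
I (current) has dimensions [I].
Q (charge) has dimensions [I T].

Left side: [T]
Right side: [T]

Both sides have the same dimensions, so the equation is dimensionally consistent.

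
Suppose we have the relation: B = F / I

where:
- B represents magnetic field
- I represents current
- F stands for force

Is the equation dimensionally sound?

No

B (magnetic field) has dimensions [I^-1 M T^-2].
I (current) has dimensions [I].
F (force) has dimensions [L M T^-2].

Left side: [I^-1 M T^-2]
Right side: [I^-1 L M T^-2]

The two sides have different dimensions, so the equation is NOT dimensionally consistent.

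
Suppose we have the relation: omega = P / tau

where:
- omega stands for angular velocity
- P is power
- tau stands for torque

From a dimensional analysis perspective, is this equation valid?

Yes

omega (angular velocity) has dimensions [T^-1].
P (power) has dimensions [L^2 M T^-3].
tau (torque) has dimensions [L^2 M T^-2].

Left side: [T^-1]
Right side: [T^-1]

Both sides have the same dimensions, so the equation is dimensionally consistent.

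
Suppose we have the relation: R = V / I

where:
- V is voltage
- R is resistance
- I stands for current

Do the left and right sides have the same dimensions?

Yes

V (voltage) has dimensions [I^-1 L^2 M T^-3].
R (resistance) has dimensions [I^-2 L^2 M T^-3].
I (current) has dimensions [I].

Left side: [I^-2 L^2 M T^-3]
Right side: [I^-2 L^2 M T^-3]

Both sides have the same dimensions, so the equation is dimensionally consistent.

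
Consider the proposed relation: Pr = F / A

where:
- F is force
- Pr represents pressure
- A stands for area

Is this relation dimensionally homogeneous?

Yes

F (force) has dimensions [L M T^-2].
Pr (pressure) has dimensions [L^-1 M T^-2].
A (area) has dimensions [L^2].

Left side: [L^-1 M T^-2]
Right side: [L^-1 M T^-2]

Both sides have the same dimensions, so the equation is dimensionally consistent.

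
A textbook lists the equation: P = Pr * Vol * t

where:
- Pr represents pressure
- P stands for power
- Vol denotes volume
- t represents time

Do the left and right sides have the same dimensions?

No

Pr (pressure) has dimensions [L^-1 M T^-2].
P (power) has dimensions [L^2 M T^-3].
Vol (volume) has dimensions [L^3].
t (time) has dimensions [T].

Left side: [L^2 M T^-3]
Right side: [L^2 M T^-1]

The two sides have different dimensions, so the equation is NOT dimensionally consistent.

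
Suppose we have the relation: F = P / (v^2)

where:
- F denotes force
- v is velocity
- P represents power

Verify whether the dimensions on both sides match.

No

F (force) has dimensions [L M T^-2].
v (velocity) has dimensions [L T^-1].
P (power) has dimensions [L^2 M T^-3].

Left side: [L M T^-2]
Right side: [M T^-1]

The two sides have different dimensions, so the equation is NOT dimensionally consistent.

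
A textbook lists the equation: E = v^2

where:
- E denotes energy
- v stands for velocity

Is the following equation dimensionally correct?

No

E (energy) has dimensions [L^2 M T^-2].
v (velocity) has dimensions [L T^-1].

Left side: [L^2 M T^-2]
Right side: [L^2 T^-2]

The two sides have different dimensions, so the equation is NOT dimensionally consistent.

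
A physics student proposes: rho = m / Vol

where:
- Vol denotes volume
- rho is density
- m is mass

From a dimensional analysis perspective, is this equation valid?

Yes

Vol (volume) has dimensions [L^3].
rho (density) has dimensions [L^-3 M].
m (mass) has dimensions [M].

Left side: [L^-3 M]
Right side: [L^-3 M]

Both sides have the same dimensions, so the equation is dimensionally consistent.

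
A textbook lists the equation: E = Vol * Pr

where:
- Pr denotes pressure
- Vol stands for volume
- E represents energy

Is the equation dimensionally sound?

Yes

Pr (pressure) has dimensions [L^-1 M T^-2].
Vol (volume) has dimensions [L^3].
E (energy) has dimensions [L^2 M T^-2].

Left side: [L^2 M T^-2]
Right side: [L^2 M T^-2]

Both sides have the same dimensions, so the equation is dimensionally consistent.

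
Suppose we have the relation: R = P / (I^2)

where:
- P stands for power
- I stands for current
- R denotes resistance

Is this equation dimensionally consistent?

Yes

P (power) has dimensions [L^2 M T^-3].
I (current) has dimensions [I].
R (resistance) has dimensions [I^-2 L^2 M T^-3].

Left side: [I^-2 L^2 M T^-3]
Right side: [I^-2 L^2 M T^-3]

Both sides have the same dimensions, so the equation is dimensionally consistent.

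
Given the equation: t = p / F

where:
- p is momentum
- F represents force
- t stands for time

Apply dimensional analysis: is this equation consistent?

Yes

p (momentum) has dimensions [L M T^-1].
F (force) has dimensions [L M T^-2].
t (time) has dimensions [T].

Left side: [T]
Right side: [T]

Both sides have the same dimensions, so the equation is dimensionally consistent.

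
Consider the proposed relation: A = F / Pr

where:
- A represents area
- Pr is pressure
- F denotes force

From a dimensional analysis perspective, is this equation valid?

Yes

A (area) has dimensions [L^2].
Pr (pressure) has dimensions [L^-1 M T^-2].
F (force) has dimensions [L M T^-2].

Left side: [L^2]
Right side: [L^2]

Both sides have the same dimensions, so the equation is dimensionally consistent.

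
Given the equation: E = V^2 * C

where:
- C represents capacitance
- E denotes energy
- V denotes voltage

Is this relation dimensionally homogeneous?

Yes

C (capacitance) has dimensions [I^2 L^-2 M^-1 T^4].
E (energy) has dimensions [L^2 M T^-2].
V (voltage) has dimensions [I^-1 L^2 M T^-3].

Left side: [L^2 M T^-2]
Right side: [L^2 M T^-2]

Both sides have the same dimensions, so the equation is dimensionally consistent.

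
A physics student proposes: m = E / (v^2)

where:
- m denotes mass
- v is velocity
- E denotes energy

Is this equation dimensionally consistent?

Yes

m (mass) has dimensions [M].
v (velocity) has dimensions [L T^-1].
E (energy) has dimensions [L^2 M T^-2].

Left side: [M]
Right side: [M]

Both sides have the same dimensions, so the equation is dimensionally consistent.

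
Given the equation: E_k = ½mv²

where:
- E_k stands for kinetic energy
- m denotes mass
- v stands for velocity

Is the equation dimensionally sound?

Yes

E_k (kinetic energy) has dimensions [L^2 M T^-2].
m (mass) has dimensions [M].
v (velocity) has dimensions [L T^-1].

Left side: [L^2 M T^-2]
Right side: [L^2 M T^-2]

Both sides have the same dimensions, so the equation is dimensionally consistent.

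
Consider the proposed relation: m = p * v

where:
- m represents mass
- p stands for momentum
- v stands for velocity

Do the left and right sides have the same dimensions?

No

m (mass) has dimensions [M].
p (momentum) has dimensions [L M T^-1].
v (velocity) has dimensions [L T^-1].

Left side: [M]
Right side: [L^2 M T^-2]

The two sides have different dimensions, so the equation is NOT dimensionally consistent.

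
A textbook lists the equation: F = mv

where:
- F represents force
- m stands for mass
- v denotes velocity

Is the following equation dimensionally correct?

No

F (force) has dimensions [L M T^-2].
m (mass) has dimensions [M].
v (velocity) has dimensions [L T^-1].

Left side: [L M T^-2]
Right side: [L M T^-1]

The two sides have different dimensions, so the equation is NOT dimensionally consistent.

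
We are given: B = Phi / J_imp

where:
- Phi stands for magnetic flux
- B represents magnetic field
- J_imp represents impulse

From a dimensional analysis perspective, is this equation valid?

No

Phi (magnetic flux) has dimensions [I^-1 L^2 M T^-2].
B (magnetic field) has dimensions [I^-1 M T^-2].
J_imp (impulse) has dimensions [L M T^-1].

Left side: [I^-1 M T^-2]
Right side: [I^-1 L T^-1]

The two sides have different dimensions, so the equation is NOT dimensionally consistent.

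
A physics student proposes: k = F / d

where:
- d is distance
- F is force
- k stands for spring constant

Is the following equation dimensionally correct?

Yes

d (distance) has dimensions [L].
F (force) has dimensions [L M T^-2].
k (spring constant) has dimensions [M T^-2].

Left side: [M T^-2]
Right side: [M T^-2]

Both sides have the same dimensions, so the equation is dimensionally consistent.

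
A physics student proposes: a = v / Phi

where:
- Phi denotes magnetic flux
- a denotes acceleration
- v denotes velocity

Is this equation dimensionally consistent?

No

Phi (magnetic flux) has dimensions [I^-1 L^2 M T^-2].
a (acceleration) has dimensions [L T^-2].
v (velocity) has dimensions [L T^-1].

Left side: [L T^-2]
Right side: [I L^-1 M^-1 T]

The two sides have different dimensions, so the equation is NOT dimensionally consistent.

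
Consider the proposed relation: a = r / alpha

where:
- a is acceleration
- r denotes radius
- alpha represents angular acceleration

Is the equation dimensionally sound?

No

a (acceleration) has dimensions [L T^-2].
r (radius) has dimensions [L].
alpha (angular acceleration) has dimensions [T^-2].

Left side: [L T^-2]
Right side: [L T^2]

The two sides have different dimensions, so the equation is NOT dimensionally consistent.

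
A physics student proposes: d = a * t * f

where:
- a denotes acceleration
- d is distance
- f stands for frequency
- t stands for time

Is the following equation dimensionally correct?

No

a (acceleration) has dimensions [L T^-2].
d (distance) has dimensions [L].
f (frequency) has dimensions [T^-1].
t (time) has dimensions [T].

Left side: [L]
Right side: [L T^-2]

The two sides have different dimensions, so the equation is NOT dimensionally consistent.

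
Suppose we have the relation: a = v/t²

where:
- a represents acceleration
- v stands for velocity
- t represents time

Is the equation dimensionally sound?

No

a (acceleration) has dimensions [L T^-2].
v (velocity) has dimensions [L T^-1].
t (time) has dimensions [T].

Left side: [L T^-2]
Right side: [L T^-3]

The two sides have different dimensions, so the equation is NOT dimensionally consistent.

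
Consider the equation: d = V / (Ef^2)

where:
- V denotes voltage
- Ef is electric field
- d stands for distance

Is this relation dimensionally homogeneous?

No

V (voltage) has dimensions [I^-1 L^2 M T^-3].
Ef (electric field) has dimensions [I^-1 L M T^-3].
d (distance) has dimensions [L].

Left side: [L]
Right side: [I M^-1 T^3]

The two sides have different dimensions, so the equation is NOT dimensionally consistent.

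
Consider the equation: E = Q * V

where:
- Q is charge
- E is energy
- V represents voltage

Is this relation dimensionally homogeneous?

Yes

Q (charge) has dimensions [I T].
E (energy) has dimensions [L^2 M T^-2].
V (voltage) has dimensions [I^-1 L^2 M T^-3].

Left side: [L^2 M T^-2]
Right side: [L^2 M T^-2]

Both sides have the same dimensions, so the equation is dimensionally consistent.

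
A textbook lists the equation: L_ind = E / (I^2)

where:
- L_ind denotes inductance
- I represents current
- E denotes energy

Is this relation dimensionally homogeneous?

Yes

L_ind (inductance) has dimensions [I^-2 L^2 M T^-2].
I (current) has dimensions [I].
E (energy) has dimensions [L^2 M T^-2].

Left side: [I^-2 L^2 M T^-2]
Right side: [I^-2 L^2 M T^-2]

Both sides have the same dimensions, so the equation is dimensionally consistent.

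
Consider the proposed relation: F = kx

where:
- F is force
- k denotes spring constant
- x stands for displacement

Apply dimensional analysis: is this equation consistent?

Yes

F (force) has dimensions [L M T^-2].
k (spring constant) has dimensions [M T^-2].
x (displacement) has dimensions [L].

Left side: [L M T^-2]
Right side: [L M T^-2]

Both sides have the same dimensions, so the equation is dimensionally consistent.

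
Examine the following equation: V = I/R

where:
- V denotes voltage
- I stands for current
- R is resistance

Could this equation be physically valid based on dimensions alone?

No

V (voltage) has dimensions [I^-1 L^2 M T^-3].
I (current) has dimensions [I].
R (resistance) has dimensions [I^-2 L^2 M T^-3].

Left side: [I^-1 L^2 M T^-3]
Right side: [I^3 L^-2 M^-1 T^3]

The two sides have different dimensions, so the equation is NOT dimensionally consistent.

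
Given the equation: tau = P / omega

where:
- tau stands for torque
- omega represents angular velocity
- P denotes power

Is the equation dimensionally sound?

Yes

tau (torque) has dimensions [L^2 M T^-2].
omega (angular velocity) has dimensions [T^-1].
P (power) has dimensions [L^2 M T^-3].

Left side: [L^2 M T^-2]
Right side: [L^2 M T^-2]

Both sides have the same dimensions, so the equation is dimensionally consistent.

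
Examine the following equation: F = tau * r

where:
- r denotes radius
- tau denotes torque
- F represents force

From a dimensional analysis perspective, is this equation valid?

No

r (radius) has dimensions [L].
tau (torque) has dimensions [L^2 M T^-2].
F (force) has dimensions [L M T^-2].

Left side: [L M T^-2]
Right side: [L^3 M T^-2]

The two sides have different dimensions, so the equation is NOT dimensionally consistent.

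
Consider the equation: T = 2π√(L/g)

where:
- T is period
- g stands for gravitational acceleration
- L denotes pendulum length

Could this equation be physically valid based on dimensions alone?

Yes

T (period) has dimensions [T].
g (gravitational acceleration) has dimensions [L T^-2].
L (pendulum length) has dimensions [L].

Left side: [T]
Right side: [T]

Both sides have the same dimensions, so the equation is dimensionally consistent.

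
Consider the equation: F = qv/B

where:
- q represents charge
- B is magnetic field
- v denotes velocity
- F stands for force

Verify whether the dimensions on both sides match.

No

q (charge) has dimensions [I T].
B (magnetic field) has dimensions [I^-1 M T^-2].
v (velocity) has dimensions [L T^-1].
F (force) has dimensions [L M T^-2].

Left side: [L M T^-2]
Right side: [I^2 L M^-1 T^2]

The two sides have different dimensions, so the equation is NOT dimensionally consistent.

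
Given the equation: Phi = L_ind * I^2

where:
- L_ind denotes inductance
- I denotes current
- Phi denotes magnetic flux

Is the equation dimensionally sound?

No

L_ind (inductance) has dimensions [I^-2 L^2 M T^-2].
I (current) has dimensions [I].
Phi (magnetic flux) has dimensions [I^-1 L^2 M T^-2].

Left side: [I^-1 L^2 M T^-2]
Right side: [L^2 M T^-2]

The two sides have different dimensions, so the equation is NOT dimensionally consistent.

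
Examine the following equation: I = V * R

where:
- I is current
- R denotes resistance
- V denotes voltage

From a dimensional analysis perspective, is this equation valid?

No

I (current) has dimensions [I].
R (resistance) has dimensions [I^-2 L^2 M T^-3].
V (voltage) has dimensions [I^-1 L^2 M T^-3].

Left side: [I]
Right side: [I^-3 L^4 M^2 T^-6]

The two sides have different dimensions, so the equation is NOT dimensionally consistent.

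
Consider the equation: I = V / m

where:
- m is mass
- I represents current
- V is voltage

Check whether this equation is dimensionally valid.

No

m (mass) has dimensions [M].
I (current) has dimensions [I].
V (voltage) has dimensions [I^-1 L^2 M T^-3].

Left side: [I]
Right side: [I^-1 L^2 T^-3]

The two sides have different dimensions, so the equation is NOT dimensionally consistent.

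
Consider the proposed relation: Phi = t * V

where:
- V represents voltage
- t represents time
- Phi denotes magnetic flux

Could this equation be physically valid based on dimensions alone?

Yes

V (voltage) has dimensions [I^-1 L^2 M T^-3].
t (time) has dimensions [T].
Phi (magnetic flux) has dimensions [I^-1 L^2 M T^-2].

Left side: [I^-1 L^2 M T^-2]
Right side: [I^-1 L^2 M T^-2]

Both sides have the same dimensions, so the equation is dimensionally consistent.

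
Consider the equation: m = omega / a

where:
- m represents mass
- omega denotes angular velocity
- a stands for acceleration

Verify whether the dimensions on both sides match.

No

m (mass) has dimensions [M].
omega (angular velocity) has dimensions [T^-1].
a (acceleration) has dimensions [L T^-2].

Left side: [M]
Right side: [L^-1 T]

The two sides have different dimensions, so the equation is NOT dimensionally consistent.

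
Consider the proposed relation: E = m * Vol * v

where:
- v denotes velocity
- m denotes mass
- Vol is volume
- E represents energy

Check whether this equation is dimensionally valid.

No

v (velocity) has dimensions [L T^-1].
m (mass) has dimensions [M].
Vol (volume) has dimensions [L^3].
E (energy) has dimensions [L^2 M T^-2].

Left side: [L^2 M T^-2]
Right side: [L^4 M T^-1]

The two sides have different dimensions, so the equation is NOT dimensionally consistent.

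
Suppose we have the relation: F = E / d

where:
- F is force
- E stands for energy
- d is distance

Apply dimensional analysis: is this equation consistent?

Yes

F (force) has dimensions [L M T^-2].
E (energy) has dimensions [L^2 M T^-2].
d (distance) has dimensions [L].

Left side: [L M T^-2]
Right side: [L M T^-2]

Both sides have the same dimensions, so the equation is dimensionally consistent.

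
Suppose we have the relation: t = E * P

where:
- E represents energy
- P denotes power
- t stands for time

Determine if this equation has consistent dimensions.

No

E (energy) has dimensions [L^2 M T^-2].
P (power) has dimensions [L^2 M T^-3].
t (time) has dimensions [T].

Left side: [T]
Right side: [L^4 M^2 T^-5]

The two sides have different dimensions, so the equation is NOT dimensionally consistent.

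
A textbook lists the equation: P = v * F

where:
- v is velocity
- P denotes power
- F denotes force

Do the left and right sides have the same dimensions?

Yes

v (velocity) has dimensions [L T^-1].
P (power) has dimensions [L^2 M T^-3].
F (force) has dimensions [L M T^-2].

Left side: [L^2 M T^-3]
Right side: [L^2 M T^-3]

Both sides have the same dimensions, so the equation is dimensionally consistent.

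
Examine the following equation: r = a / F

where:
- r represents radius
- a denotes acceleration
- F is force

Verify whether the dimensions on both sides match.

No

r (radius) has dimensions [L].
a (acceleration) has dimensions [L T^-2].
F (force) has dimensions [L M T^-2].

Left side: [L]
Right side: [M^-1]

The two sides have different dimensions, so the equation is NOT dimensionally consistent.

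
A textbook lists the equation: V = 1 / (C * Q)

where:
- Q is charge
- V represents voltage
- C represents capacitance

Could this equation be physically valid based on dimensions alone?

No

Q (charge) has dimensions [I T].
V (voltage) has dimensions [I^-1 L^2 M T^-3].
C (capacitance) has dimensions [I^2 L^-2 M^-1 T^4].

Left side: [I^-1 L^2 M T^-3]
Right side: [I^-3 L^2 M T^-5]

The two sides have different dimensions, so the equation is NOT dimensionally consistent.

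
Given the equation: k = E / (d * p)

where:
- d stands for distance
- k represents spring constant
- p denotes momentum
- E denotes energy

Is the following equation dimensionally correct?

No

d (distance) has dimensions [L].
k (spring constant) has dimensions [M T^-2].
p (momentum) has dimensions [L M T^-1].
E (energy) has dimensions [L^2 M T^-2].

Left side: [M T^-2]
Right side: [T^-1]

The two sides have different dimensions, so the equation is NOT dimensionally consistent.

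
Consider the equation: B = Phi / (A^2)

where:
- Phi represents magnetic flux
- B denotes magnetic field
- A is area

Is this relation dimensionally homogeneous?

No

Phi (magnetic flux) has dimensions [I^-1 L^2 M T^-2].
B (magnetic field) has dimensions [I^-1 M T^-2].
A (area) has dimensions [L^2].

Left side: [I^-1 M T^-2]
Right side: [I^-1 L^-2 M T^-2]

The two sides have different dimensions, so the equation is NOT dimensionally consistent.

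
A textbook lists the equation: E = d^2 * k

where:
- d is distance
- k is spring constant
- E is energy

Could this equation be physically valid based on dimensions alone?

Yes

d (distance) has dimensions [L].
k (spring constant) has dimensions [M T^-2].
E (energy) has dimensions [L^2 M T^-2].

Left side: [L^2 M T^-2]
Right side: [L^2 M T^-2]

Both sides have the same dimensions, so the equation is dimensionally consistent.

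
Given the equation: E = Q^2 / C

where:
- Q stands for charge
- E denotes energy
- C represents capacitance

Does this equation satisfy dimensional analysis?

Yes

Q (charge) has dimensions [I T].
E (energy) has dimensions [L^2 M T^-2].
C (capacitance) has dimensions [I^2 L^-2 M^-1 T^4].

Left side: [L^2 M T^-2]
Right side: [L^2 M T^-2]

Both sides have the same dimensions, so the equation is dimensionally consistent.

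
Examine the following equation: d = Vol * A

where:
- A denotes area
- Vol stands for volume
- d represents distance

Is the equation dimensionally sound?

No

A (area) has dimensions [L^2].
Vol (volume) has dimensions [L^3].
d (distance) has dimensions [L].

Left side: [L]
Right side: [L^5]

The two sides have different dimensions, so the equation is NOT dimensionally consistent.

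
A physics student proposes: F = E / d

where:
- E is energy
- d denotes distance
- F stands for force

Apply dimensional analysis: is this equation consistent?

Yes

E (energy) has dimensions [L^2 M T^-2].
d (distance) has dimensions [L].
F (force) has dimensions [L M T^-2].

Left side: [L M T^-2]
Right side: [L M T^-2]

Both sides have the same dimensions, so the equation is dimensionally consistent.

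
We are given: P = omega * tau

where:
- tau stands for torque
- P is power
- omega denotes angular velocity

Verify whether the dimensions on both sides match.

Yes

tau (torque) has dimensions [L^2 M T^-2].
P (power) has dimensions [L^2 M T^-3].
omega (angular velocity) has dimensions [T^-1].

Left side: [L^2 M T^-3]
Right side: [L^2 M T^-3]

Both sides have the same dimensions, so the equation is dimensionally consistent.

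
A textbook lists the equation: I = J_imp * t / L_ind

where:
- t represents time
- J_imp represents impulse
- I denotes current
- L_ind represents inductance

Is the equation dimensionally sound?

No

t (time) has dimensions [T].
J_imp (impulse) has dimensions [L M T^-1].
I (current) has dimensions [I].
L_ind (inductance) has dimensions [I^-2 L^2 M T^-2].

Left side: [I]
Right side: [I^2 L^-1 T^2]

The two sides have different dimensions, so the equation is NOT dimensionally consistent.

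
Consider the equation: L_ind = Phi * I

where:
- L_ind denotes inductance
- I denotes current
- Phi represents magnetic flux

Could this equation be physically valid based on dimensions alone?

No

L_ind (inductance) has dimensions [I^-2 L^2 M T^-2].
I (current) has dimensions [I].
Phi (magnetic flux) has dimensions [I^-1 L^2 M T^-2].

Left side: [I^-2 L^2 M T^-2]
Right side: [L^2 M T^-2]

The two sides have different dimensions, so the equation is NOT dimensionally consistent.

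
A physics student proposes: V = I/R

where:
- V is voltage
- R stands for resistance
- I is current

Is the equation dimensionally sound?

No

V (voltage) has dimensions [I^-1 L^2 M T^-3].
R (resistance) has dimensions [I^-2 L^2 M T^-3].
I (current) has dimensions [I].

Left side: [I^-1 L^2 M T^-3]
Right side: [I^3 L^-2 M^-1 T^3]

The two sides have different dimensions, so the equation is NOT dimensionally consistent.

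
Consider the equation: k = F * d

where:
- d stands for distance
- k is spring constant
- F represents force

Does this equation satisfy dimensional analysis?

No

d (distance) has dimensions [L].
k (spring constant) has dimensions [M T^-2].
F (force) has dimensions [L M T^-2].

Left side: [M T^-2]
Right side: [L^2 M T^-2]

The two sides have different dimensions, so the equation is NOT dimensionally consistent.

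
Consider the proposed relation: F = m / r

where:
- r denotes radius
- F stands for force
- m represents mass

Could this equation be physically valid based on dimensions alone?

No

r (radius) has dimensions [L].
F (force) has dimensions [L M T^-2].
m (mass) has dimensions [M].

Left side: [L M T^-2]
Right side: [L^-1 M]

The two sides have different dimensions, so the equation is NOT dimensionally consistent.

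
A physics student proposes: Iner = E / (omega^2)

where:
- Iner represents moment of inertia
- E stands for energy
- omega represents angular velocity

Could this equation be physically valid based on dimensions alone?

Yes

Iner (moment of inertia) has dimensions [L^2 M].
E (energy) has dimensions [L^2 M T^-2].
omega (angular velocity) has dimensions [T^-1].

Left side: [L^2 M]
Right side: [L^2 M]

Both sides have the same dimensions, so the equation is dimensionally consistent.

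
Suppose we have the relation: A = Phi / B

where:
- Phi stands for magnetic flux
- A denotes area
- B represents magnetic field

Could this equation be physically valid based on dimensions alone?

Yes

Phi (magnetic flux) has dimensions [I^-1 L^2 M T^-2].
A (area) has dimensions [L^2].
B (magnetic field) has dimensions [I^-1 M T^-2].

Left side: [L^2]
Right side: [L^2]

Both sides have the same dimensions, so the equation is dimensionally consistent.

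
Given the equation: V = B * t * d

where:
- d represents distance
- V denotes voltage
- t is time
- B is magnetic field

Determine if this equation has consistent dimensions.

No

d (distance) has dimensions [L].
V (voltage) has dimensions [I^-1 L^2 M T^-3].
t (time) has dimensions [T].
B (magnetic field) has dimensions [I^-1 M T^-2].

Left side: [I^-1 L^2 M T^-3]
Right side: [I^-1 L M T^-1]

The two sides have different dimensions, so the equation is NOT dimensionally consistent.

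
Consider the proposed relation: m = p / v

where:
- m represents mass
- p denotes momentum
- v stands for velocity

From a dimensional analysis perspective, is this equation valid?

Yes

m (mass) has dimensions [M].
p (momentum) has dimensions [L M T^-1].
v (velocity) has dimensions [L T^-1].

Left side: [M]
Right side: [M]

Both sides have the same dimensions, so the equation is dimensionally consistent.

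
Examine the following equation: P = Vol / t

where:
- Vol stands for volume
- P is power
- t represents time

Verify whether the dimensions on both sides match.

No

Vol (volume) has dimensions [L^3].
P (power) has dimensions [L^2 M T^-3].
t (time) has dimensions [T].

Left side: [L^2 M T^-3]
Right side: [L^3 T^-1]

The two sides have different dimensions, so the equation is NOT dimensionally consistent.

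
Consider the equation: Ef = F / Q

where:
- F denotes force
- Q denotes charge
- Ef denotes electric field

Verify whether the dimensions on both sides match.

Yes

F (force) has dimensions [L M T^-2].
Q (charge) has dimensions [I T].
Ef (electric field) has dimensions [I^-1 L M T^-3].

Left side: [I^-1 L M T^-3]
Right side: [I^-1 L M T^-3]

Both sides have the same dimensions, so the equation is dimensionally consistent.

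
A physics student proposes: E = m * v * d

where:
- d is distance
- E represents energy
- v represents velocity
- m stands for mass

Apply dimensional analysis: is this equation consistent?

No

d (distance) has dimensions [L].
E (energy) has dimensions [L^2 M T^-2].
v (velocity) has dimensions [L T^-1].
m (mass) has dimensions [M].

Left side: [L^2 M T^-2]
Right side: [L^2 M T^-1]

The two sides have different dimensions, so the equation is NOT dimensionally consistent.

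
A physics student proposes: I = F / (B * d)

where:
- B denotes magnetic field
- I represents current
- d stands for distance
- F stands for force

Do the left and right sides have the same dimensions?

Yes

B (magnetic field) has dimensions [I^-1 M T^-2].
I (current) has dimensions [I].
d (distance) has dimensions [L].
F (force) has dimensions [L M T^-2].

Left side: [I]
Right side: [I]

Both sides have the same dimensions, so the equation is dimensionally consistent.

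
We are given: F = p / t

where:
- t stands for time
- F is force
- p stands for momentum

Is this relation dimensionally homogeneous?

Yes

t (time) has dimensions [T].
F (force) has dimensions [L M T^-2].
p (momentum) has dimensions [L M T^-1].

Left side: [L M T^-2]
Right side: [L M T^-2]

Both sides have the same dimensions, so the equation is dimensionally consistent.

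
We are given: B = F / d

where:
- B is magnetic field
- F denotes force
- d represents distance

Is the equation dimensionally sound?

No

B (magnetic field) has dimensions [I^-1 M T^-2].
F (force) has dimensions [L M T^-2].
d (distance) has dimensions [L].

Left side: [I^-1 M T^-2]
Right side: [M T^-2]

The two sides have different dimensions, so the equation is NOT dimensionally consistent.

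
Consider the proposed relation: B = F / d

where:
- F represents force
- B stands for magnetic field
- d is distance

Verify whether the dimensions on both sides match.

No

F (force) has dimensions [L M T^-2].
B (magnetic field) has dimensions [I^-1 M T^-2].
d (distance) has dimensions [L].

Left side: [I^-1 M T^-2]
Right side: [M T^-2]

The two sides have different dimensions, so the equation is NOT dimensionally consistent.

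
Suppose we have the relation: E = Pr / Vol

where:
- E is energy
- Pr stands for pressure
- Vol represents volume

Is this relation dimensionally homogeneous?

No

E (energy) has dimensions [L^2 M T^-2].
Pr (pressure) has dimensions [L^-1 M T^-2].
Vol (volume) has dimensions [L^3].

Left side: [L^2 M T^-2]
Right side: [L^-4 M T^-2]

The two sides have different dimensions, so the equation is NOT dimensionally consistent.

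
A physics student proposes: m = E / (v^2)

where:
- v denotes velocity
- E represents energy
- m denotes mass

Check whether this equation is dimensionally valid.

Yes

v (velocity) has dimensions [L T^-1].
E (energy) has dimensions [L^2 M T^-2].
m (mass) has dimensions [M].

Left side: [M]
Right side: [M]

Both sides have the same dimensions, so the equation is dimensionally consistent.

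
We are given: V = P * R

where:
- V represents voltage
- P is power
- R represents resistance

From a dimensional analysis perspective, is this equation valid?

No

V (voltage) has dimensions [I^-1 L^2 M T^-3].
P (power) has dimensions [L^2 M T^-3].
R (resistance) has dimensions [I^-2 L^2 M T^-3].

Left side: [I^-1 L^2 M T^-3]
Right side: [I^-2 L^4 M^2 T^-6]

The two sides have different dimensions, so the equation is NOT dimensionally consistent.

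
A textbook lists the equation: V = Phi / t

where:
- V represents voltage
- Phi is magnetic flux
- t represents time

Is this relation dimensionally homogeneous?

Yes

V (voltage) has dimensions [I^-1 L^2 M T^-3].
Phi (magnetic flux) has dimensions [I^-1 L^2 M T^-2].
t (time) has dimensions [T].

Left side: [I^-1 L^2 M T^-3]
Right side: [I^-1 L^2 M T^-3]

Both sides have the same dimensions, so the equation is dimensionally consistent.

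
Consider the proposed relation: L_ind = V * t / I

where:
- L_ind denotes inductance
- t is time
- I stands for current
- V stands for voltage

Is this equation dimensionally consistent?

Yes

L_ind (inductance) has dimensions [I^-2 L^2 M T^-2].
t (time) has dimensions [T].
I (current) has dimensions [I].
V (voltage) has dimensions [I^-1 L^2 M T^-3].

Left side: [I^-2 L^2 M T^-2]
Right side: [I^-2 L^2 M T^-2]

Both sides have the same dimensions, so the equation is dimensionally consistent.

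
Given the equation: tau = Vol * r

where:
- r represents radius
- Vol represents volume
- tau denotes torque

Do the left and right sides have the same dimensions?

No

r (radius) has dimensions [L].
Vol (volume) has dimensions [L^3].
tau (torque) has dimensions [L^2 M T^-2].

Left side: [L^2 M T^-2]
Right side: [L^4]

The two sides have different dimensions, so the equation is NOT dimensionally consistent.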